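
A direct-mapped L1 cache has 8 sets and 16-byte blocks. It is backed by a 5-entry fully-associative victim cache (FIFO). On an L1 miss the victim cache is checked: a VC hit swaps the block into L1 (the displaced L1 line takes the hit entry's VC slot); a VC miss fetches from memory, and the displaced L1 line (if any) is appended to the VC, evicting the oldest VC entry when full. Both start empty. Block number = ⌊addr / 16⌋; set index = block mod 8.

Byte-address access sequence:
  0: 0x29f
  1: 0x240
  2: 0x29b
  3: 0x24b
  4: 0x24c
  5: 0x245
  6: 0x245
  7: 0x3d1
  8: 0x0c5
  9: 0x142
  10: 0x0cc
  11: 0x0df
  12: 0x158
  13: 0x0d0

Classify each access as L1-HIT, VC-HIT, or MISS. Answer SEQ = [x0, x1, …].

  [0] addr=0x29f blk=41 s=1: MISS | VC []
  [1] addr=0x240 blk=36 s=4: MISS | VC []
  [2] addr=0x29b blk=41 s=1: L1-HIT | VC []
  [3] addr=0x24b blk=36 s=4: L1-HIT | VC []
  [4] addr=0x24c blk=36 s=4: L1-HIT | VC []
  [5] addr=0x245 blk=36 s=4: L1-HIT | VC []
  [6] addr=0x245 blk=36 s=4: L1-HIT | VC []
  [7] addr=0x3d1 blk=61 s=5: MISS | VC []
  [8] addr=0xc5 blk=12 s=4: MISS | VC [36]
  [9] addr=0x142 blk=20 s=4: MISS | VC [36, 12]
  [10] addr=0xcc blk=12 s=4: VC-HIT | VC [36, 20]
  [11] addr=0xdf blk=13 s=5: MISS | VC [36, 20, 61]
  [12] addr=0x158 blk=21 s=5: MISS | VC [36, 20, 61, 13]
  [13] addr=0xd0 blk=13 s=5: VC-HIT | VC [36, 20, 61, 21]

SEQ = [MISS, MISS, L1-HIT, L1-HIT, L1-HIT, L1-HIT, L1-HIT, MISS, MISS, MISS, VC-HIT, MISS, MISS, VC-HIT]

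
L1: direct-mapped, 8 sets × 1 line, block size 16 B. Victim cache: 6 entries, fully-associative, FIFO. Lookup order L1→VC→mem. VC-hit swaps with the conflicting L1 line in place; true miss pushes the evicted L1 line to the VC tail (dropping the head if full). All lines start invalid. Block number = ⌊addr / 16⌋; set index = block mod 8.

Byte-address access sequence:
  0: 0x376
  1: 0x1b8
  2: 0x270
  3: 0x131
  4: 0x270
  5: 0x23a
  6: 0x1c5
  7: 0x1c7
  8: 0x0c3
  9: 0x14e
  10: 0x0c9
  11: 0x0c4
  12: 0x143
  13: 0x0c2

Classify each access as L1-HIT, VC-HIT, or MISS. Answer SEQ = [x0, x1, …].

#0 0x376→b55/s7 MISS; vc=[]
#1 0x1b8→b27/s3 MISS; vc=[]
#2 0x270→b39/s7 MISS; vc=[55]
#3 0x131→b19/s3 MISS; vc=[55,27]
#4 0x270→b39/s7 L1-HIT; vc=[55,27]
#5 0x23a→b35/s3 MISS; vc=[55,27,19]
#6 0x1c5→b28/s4 MISS; vc=[55,27,19]
#7 0x1c7→b28/s4 L1-HIT; vc=[55,27,19]
#8 0xc3→b12/s4 MISS; vc=[55,27,19,28]
#9 0x14e→b20/s4 MISS; vc=[55,27,19,28,12]
#10 0xc9→b12/s4 VC-HIT; vc=[55,27,19,28,20]
#11 0xc4→b12/s4 L1-HIT; vc=[55,27,19,28,20]
#12 0x143→b20/s4 VC-HIT; vc=[55,27,19,28,12]
#13 0xc2→b12/s4 VC-HIT; vc=[55,27,19,28,20]

SEQ = [MISS, MISS, MISS, MISS, L1-HIT, MISS, MISS, L1-HIT, MISS, MISS, VC-HIT, L1-HIT, VC-HIT, VC-HIT]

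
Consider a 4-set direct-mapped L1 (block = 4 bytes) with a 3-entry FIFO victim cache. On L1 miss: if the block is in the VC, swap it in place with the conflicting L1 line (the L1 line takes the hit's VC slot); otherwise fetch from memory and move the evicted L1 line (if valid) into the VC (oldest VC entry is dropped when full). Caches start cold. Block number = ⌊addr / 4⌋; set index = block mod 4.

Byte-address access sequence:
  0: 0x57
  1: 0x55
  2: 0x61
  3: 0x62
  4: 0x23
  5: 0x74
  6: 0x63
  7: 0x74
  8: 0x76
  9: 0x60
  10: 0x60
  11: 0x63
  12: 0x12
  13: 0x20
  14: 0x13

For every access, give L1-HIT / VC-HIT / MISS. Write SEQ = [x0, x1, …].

  [0] addr=0x57 blk=21 s=1: MISS | VC []
  [1] addr=0x55 blk=21 s=1: L1-HIT | VC []
  [2] addr=0x61 blk=24 s=0: MISS | VC []
  [3] addr=0x62 blk=24 s=0: L1-HIT | VC []
  [4] addr=0x23 blk=8 s=0: MISS | VC [24]
  [5] addr=0x74 blk=29 s=1: MISS | VC [24, 21]
  [6] addr=0x63 blk=24 s=0: VC-HIT | VC [8, 21]
  [7] addr=0x74 blk=29 s=1: L1-HIT | VC [8, 21]
  [8] addr=0x76 blk=29 s=1: L1-HIT | VC [8, 21]
  [9] addr=0x60 blk=24 s=0: L1-HIT | VC [8, 21]
  [10] addr=0x60 blk=24 s=0: L1-HIT | VC [8, 21]
  [11] addr=0x63 blk=24 s=0: L1-HIT | VC [8, 21]
  [12] addr=0x12 blk=4 s=0: MISS | VC [8, 21, 24]
  [13] addr=0x20 blk=8 s=0: VC-HIT | VC [4, 21, 24]
  [14] addr=0x13 blk=4 s=0: VC-HIT | VC [8, 21, 24]

SEQ = [MISS, L1-HIT, MISS, L1-HIT, MISS, MISS, VC-HIT, L1-HIT, L1-HIT, L1-HIT, L1-HIT, L1-HIT, MISS, VC-HIT, VC-HIT]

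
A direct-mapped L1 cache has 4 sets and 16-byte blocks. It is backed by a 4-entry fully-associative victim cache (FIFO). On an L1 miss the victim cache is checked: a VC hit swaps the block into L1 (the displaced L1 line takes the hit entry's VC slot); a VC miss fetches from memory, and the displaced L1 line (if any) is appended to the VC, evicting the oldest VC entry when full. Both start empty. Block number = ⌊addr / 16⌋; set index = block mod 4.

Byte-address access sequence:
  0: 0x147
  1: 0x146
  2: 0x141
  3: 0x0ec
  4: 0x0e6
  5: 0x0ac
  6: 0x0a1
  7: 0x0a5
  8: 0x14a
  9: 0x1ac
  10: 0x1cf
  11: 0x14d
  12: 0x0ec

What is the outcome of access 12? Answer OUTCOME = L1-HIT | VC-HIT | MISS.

0: 0x147 (blk 20, set 0) → MISS  vc=[]
1: 0x146 (blk 20, set 0) → L1-HIT  vc=[]
2: 0x141 (blk 20, set 0) → L1-HIT  vc=[]
3: 0xec (blk 14, set 2) → MISS  vc=[]
4: 0xe6 (blk 14, set 2) → L1-HIT  vc=[]
5: 0xac (blk 10, set 2) → MISS  vc=[14]
6: 0xa1 (blk 10, set 2) → L1-HIT  vc=[14]
7: 0xa5 (blk 10, set 2) → L1-HIT  vc=[14]
8: 0x14a (blk 20, set 0) → L1-HIT  vc=[14]
9: 0x1ac (blk 26, set 2) → MISS  vc=[14, 10]
10: 0x1cf (blk 28, set 0) → MISS  vc=[14, 10, 20]
11: 0x14d (blk 20, set 0) → VC-HIT  vc=[14, 10, 28]
12: 0xec (blk 14, set 2) → VC-HIT  vc=[26, 10, 28]

OUTCOME = VC-HIT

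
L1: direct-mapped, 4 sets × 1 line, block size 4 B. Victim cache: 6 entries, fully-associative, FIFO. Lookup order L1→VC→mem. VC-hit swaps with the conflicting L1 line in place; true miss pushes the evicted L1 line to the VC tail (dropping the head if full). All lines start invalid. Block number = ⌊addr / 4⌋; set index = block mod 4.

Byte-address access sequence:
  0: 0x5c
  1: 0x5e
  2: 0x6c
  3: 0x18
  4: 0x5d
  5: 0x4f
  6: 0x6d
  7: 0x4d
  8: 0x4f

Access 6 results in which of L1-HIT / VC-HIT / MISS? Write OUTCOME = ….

#0 0x5c→b23/s3 MISS; vc=[]
#1 0x5e→b23/s3 L1-HIT; vc=[]
#2 0x6c→b27/s3 MISS; vc=[23]
#3 0x18→b6/s2 MISS; vc=[23]
#4 0x5d→b23/s3 VC-HIT; vc=[27]
#5 0x4f→b19/s3 MISS; vc=[27,23]
#6 0x6d→b27/s3 VC-HIT; vc=[19,23]
#7 0x4d→b19/s3 VC-HIT; vc=[27,23]
#8 0x4f→b19/s3 L1-HIT; vc=[27,23]

OUTCOME = VC-HIT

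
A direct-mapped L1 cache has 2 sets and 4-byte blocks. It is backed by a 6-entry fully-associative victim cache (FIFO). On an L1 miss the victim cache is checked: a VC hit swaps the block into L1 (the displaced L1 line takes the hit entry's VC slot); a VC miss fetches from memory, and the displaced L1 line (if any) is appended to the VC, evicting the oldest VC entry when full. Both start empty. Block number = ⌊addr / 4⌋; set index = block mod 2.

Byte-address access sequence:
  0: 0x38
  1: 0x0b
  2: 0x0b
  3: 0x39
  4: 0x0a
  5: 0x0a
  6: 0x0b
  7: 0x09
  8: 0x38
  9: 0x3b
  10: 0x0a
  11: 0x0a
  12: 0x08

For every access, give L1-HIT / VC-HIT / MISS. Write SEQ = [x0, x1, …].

0: 0x38 (blk 14, set 0) → MISS  vc=[]
1: 0xb (blk 2, set 0) → MISS  vc=[14]
2: 0xb (blk 2, set 0) → L1-HIT  vc=[14]
3: 0x39 (blk 14, set 0) → VC-HIT  vc=[2]
4: 0xa (blk 2, set 0) → VC-HIT  vc=[14]
5: 0xa (blk 2, set 0) → L1-HIT  vc=[14]
6: 0xb (blk 2, set 0) → L1-HIT  vc=[14]
7: 0x9 (blk 2, set 0) → L1-HIT  vc=[14]
8: 0x38 (blk 14, set 0) → VC-HIT  vc=[2]
9: 0x3b (blk 14, set 0) → L1-HIT  vc=[2]
10: 0xa (blk 2, set 0) → VC-HIT  vc=[14]
11: 0xa (blk 2, set 0) → L1-HIT  vc=[14]
12: 0x8 (blk 2, set 0) → L1-HIT  vc=[14]

SEQ = [MISS, MISS, L1-HIT, VC-HIT, VC-HIT, L1-HIT, L1-HIT, L1-HIT, VC-HIT, L1-HIT, VC-HIT, L1-HIT, L1-HIT]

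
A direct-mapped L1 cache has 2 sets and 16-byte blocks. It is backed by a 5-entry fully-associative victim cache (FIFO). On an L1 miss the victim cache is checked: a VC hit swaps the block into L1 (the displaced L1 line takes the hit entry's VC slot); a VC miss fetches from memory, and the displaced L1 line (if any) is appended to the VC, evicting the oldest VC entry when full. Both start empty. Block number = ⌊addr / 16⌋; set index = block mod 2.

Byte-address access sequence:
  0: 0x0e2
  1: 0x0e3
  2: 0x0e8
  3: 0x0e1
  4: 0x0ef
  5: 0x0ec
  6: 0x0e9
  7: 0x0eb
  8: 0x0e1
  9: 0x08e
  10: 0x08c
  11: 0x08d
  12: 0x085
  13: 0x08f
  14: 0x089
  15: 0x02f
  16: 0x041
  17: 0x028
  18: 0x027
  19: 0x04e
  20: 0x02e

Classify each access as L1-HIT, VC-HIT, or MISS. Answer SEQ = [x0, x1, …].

#0 0xe2→b14/s0 MISS; vc=[]
#1 0xe3→b14/s0 L1-HIT; vc=[]
#2 0xe8→b14/s0 L1-HIT; vc=[]
#3 0xe1→b14/s0 L1-HIT; vc=[]
#4 0xef→b14/s0 L1-HIT; vc=[]
#5 0xec→b14/s0 L1-HIT; vc=[]
#6 0xe9→b14/s0 L1-HIT; vc=[]
#7 0xeb→b14/s0 L1-HIT; vc=[]
#8 0xe1→b14/s0 L1-HIT; vc=[]
#9 0x8e→b8/s0 MISS; vc=[14]
#10 0x8c→b8/s0 L1-HIT; vc=[14]
#11 0x8d→b8/s0 L1-HIT; vc=[14]
#12 0x85→b8/s0 L1-HIT; vc=[14]
#13 0x8f→b8/s0 L1-HIT; vc=[14]
#14 0x89→b8/s0 L1-HIT; vc=[14]
#15 0x2f→b2/s0 MISS; vc=[14,8]
#16 0x41→b4/s0 MISS; vc=[14,8,2]
#17 0x28→b2/s0 VC-HIT; vc=[14,8,4]
#18 0x27→b2/s0 L1-HIT; vc=[14,8,4]
#19 0x4e→b4/s0 VC-HIT; vc=[14,8,2]
#20 0x2e→b2/s0 VC-HIT; vc=[14,8,4]

SEQ = [MISS, L1-HIT, L1-HIT, L1-HIT, L1-HIT, L1-HIT, L1-HIT, L1-HIT, L1-HIT, MISS, L1-HIT, L1-HIT, L1-HIT, L1-HIT, L1-HIT, MISS, MISS, VC-HIT, L1-HIT, VC-HIT, VC-HIT]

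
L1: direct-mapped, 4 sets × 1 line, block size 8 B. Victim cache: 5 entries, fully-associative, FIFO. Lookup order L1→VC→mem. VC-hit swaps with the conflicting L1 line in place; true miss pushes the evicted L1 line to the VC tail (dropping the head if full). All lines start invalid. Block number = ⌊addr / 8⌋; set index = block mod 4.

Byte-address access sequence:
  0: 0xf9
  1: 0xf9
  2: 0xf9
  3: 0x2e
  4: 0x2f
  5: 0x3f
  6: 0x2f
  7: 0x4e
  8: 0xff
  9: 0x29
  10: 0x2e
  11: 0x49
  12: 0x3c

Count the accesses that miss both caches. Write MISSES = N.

#0 0xf9→b31/s3 MISS; vc=[]
#1 0xf9→b31/s3 L1-HIT; vc=[]
#2 0xf9→b31/s3 L1-HIT; vc=[]
#3 0x2e→b5/s1 MISS; vc=[]
#4 0x2f→b5/s1 L1-HIT; vc=[]
#5 0x3f→b7/s3 MISS; vc=[31]
#6 0x2f→b5/s1 L1-HIT; vc=[31]
#7 0x4e→b9/s1 MISS; vc=[31,5]
#8 0xff→b31/s3 VC-HIT; vc=[7,5]
#9 0x29→b5/s1 VC-HIT; vc=[7,9]
#10 0x2e→b5/s1 L1-HIT; vc=[7,9]
#11 0x49→b9/s1 VC-HIT; vc=[7,5]
#12 0x3c→b7/s3 VC-HIT; vc=[31,5]

MISSES = 4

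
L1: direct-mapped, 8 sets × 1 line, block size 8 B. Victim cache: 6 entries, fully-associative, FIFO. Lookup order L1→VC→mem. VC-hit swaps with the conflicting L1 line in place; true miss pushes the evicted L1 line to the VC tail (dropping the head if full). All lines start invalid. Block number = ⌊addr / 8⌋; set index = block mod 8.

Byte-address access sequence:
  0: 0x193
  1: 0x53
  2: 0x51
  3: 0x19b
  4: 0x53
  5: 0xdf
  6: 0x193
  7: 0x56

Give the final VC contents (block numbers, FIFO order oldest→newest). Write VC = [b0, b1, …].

VC = [50, 51]

#0 0x193→b50/s2 MISS; vc=[]
#1 0x53→b10/s2 MISS; vc=[50]
#2 0x51→b10/s2 L1-HIT; vc=[50]
#3 0x19b→b51/s3 MISS; vc=[50]
#4 0x53→b10/s2 L1-HIT; vc=[50]
#5 0xdf→b27/s3 MISS; vc=[50,51]
#6 0x193→b50/s2 VC-HIT; vc=[10,51]
#7 0x56→b10/s2 VC-HIT; vc=[50,51]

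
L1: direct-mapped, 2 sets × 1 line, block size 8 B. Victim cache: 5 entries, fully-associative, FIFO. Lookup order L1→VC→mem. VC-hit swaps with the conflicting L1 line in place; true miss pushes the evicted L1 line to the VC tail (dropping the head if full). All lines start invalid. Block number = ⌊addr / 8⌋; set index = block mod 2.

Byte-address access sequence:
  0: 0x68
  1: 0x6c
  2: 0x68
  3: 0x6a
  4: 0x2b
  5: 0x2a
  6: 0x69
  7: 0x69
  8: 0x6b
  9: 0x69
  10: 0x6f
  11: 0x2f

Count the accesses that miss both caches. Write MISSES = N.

MISSES = 2

0: 0x68 (blk 13, set 1) → MISS  vc=[]
1: 0x6c (blk 13, set 1) → L1-HIT  vc=[]
2: 0x68 (blk 13, set 1) → L1-HIT  vc=[]
3: 0x6a (blk 13, set 1) → L1-HIT  vc=[]
4: 0x2b (blk 5, set 1) → MISS  vc=[13]
5: 0x2a (blk 5, set 1) → L1-HIT  vc=[13]
6: 0x69 (blk 13, set 1) → VC-HIT  vc=[5]
7: 0x69 (blk 13, set 1) → L1-HIT  vc=[5]
8: 0x6b (blk 13, set 1) → L1-HIT  vc=[5]
9: 0x69 (blk 13, set 1) → L1-HIT  vc=[5]
10: 0x6f (blk 13, set 1) → L1-HIT  vc=[5]
11: 0x2f (blk 5, set 1) → VC-HIT  vc=[13]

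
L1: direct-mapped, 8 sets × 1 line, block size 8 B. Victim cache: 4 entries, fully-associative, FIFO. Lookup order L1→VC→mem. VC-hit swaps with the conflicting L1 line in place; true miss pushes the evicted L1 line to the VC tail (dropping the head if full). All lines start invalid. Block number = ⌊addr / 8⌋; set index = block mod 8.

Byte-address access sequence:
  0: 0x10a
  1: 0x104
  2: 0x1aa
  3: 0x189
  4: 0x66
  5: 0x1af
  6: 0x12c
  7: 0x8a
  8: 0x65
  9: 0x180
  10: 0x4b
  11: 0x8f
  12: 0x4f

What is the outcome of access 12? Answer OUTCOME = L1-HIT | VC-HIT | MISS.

OUTCOME = VC-HIT

0: 0x10a (blk 33, set 1) → MISS  vc=[]
1: 0x104 (blk 32, set 0) → MISS  vc=[]
2: 0x1aa (blk 53, set 5) → MISS  vc=[]
3: 0x189 (blk 49, set 1) → MISS  vc=[33]
4: 0x66 (blk 12, set 4) → MISS  vc=[33]
5: 0x1af (blk 53, set 5) → L1-HIT  vc=[33]
6: 0x12c (blk 37, set 5) → MISS  vc=[33, 53]
7: 0x8a (blk 17, set 1) → MISS  vc=[33, 53, 49]
8: 0x65 (blk 12, set 4) → L1-HIT  vc=[33, 53, 49]
9: 0x180 (blk 48, set 0) → MISS  vc=[33, 53, 49, 32]
10: 0x4b (blk 9, set 1) → MISS  vc=[53, 49, 32, 17]
11: 0x8f (blk 17, set 1) → VC-HIT  vc=[53, 49, 32, 9]
12: 0x4f (blk 9, set 1) → VC-HIT  vc=[53, 49, 32, 17]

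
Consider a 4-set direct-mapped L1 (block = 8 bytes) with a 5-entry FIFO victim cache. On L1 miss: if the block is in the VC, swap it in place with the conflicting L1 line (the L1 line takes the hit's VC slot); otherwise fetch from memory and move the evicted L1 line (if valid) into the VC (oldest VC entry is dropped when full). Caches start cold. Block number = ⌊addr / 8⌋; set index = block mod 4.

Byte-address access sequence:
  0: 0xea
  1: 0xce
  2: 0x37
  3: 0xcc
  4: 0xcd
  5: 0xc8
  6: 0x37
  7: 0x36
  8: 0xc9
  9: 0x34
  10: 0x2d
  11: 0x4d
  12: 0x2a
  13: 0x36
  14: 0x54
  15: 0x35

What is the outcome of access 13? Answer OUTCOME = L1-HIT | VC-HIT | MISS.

  [0] addr=0xea blk=29 s=1: MISS | VC []
  [1] addr=0xce blk=25 s=1: MISS | VC [29]
  [2] addr=0x37 blk=6 s=2: MISS | VC [29]
  [3] addr=0xcc blk=25 s=1: L1-HIT | VC [29]
  [4] addr=0xcd blk=25 s=1: L1-HIT | VC [29]
  [5] addr=0xc8 blk=25 s=1: L1-HIT | VC [29]
  [6] addr=0x37 blk=6 s=2: L1-HIT | VC [29]
  [7] addr=0x36 blk=6 s=2: L1-HIT | VC [29]
  [8] addr=0xc9 blk=25 s=1: L1-HIT | VC [29]
  [9] addr=0x34 blk=6 s=2: L1-HIT | VC [29]
  [10] addr=0x2d blk=5 s=1: MISS | VC [29, 25]
  [11] addr=0x4d blk=9 s=1: MISS | VC [29, 25, 5]
  [12] addr=0x2a blk=5 s=1: VC-HIT | VC [29, 25, 9]
  [13] addr=0x36 blk=6 s=2: L1-HIT | VC [29, 25, 9]
  [14] addr=0x54 blk=10 s=2: MISS | VC [29, 25, 9, 6]
  [15] addr=0x35 blk=6 s=2: VC-HIT | VC [29, 25, 9, 10]

OUTCOME = L1-HIT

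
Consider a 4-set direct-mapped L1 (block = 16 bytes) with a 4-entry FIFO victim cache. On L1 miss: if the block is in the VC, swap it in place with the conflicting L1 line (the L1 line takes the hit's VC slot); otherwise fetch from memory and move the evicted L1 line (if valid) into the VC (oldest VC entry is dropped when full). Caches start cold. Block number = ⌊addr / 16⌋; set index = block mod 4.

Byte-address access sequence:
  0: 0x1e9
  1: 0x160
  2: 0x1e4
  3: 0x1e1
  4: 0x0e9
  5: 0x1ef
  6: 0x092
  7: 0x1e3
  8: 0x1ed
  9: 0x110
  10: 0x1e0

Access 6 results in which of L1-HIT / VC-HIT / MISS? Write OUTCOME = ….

OUTCOME = MISS

#0 0x1e9→b30/s2 MISS; vc=[]
#1 0x160→b22/s2 MISS; vc=[30]
#2 0x1e4→b30/s2 VC-HIT; vc=[22]
#3 0x1e1→b30/s2 L1-HIT; vc=[22]
#4 0xe9→b14/s2 MISS; vc=[22,30]
#5 0x1ef→b30/s2 VC-HIT; vc=[22,14]
#6 0x92→b9/s1 MISS; vc=[22,14]
#7 0x1e3→b30/s2 L1-HIT; vc=[22,14]
#8 0x1ed→b30/s2 L1-HIT; vc=[22,14]
#9 0x110→b17/s1 MISS; vc=[22,14,9]
#10 0x1e0→b30/s2 L1-HIT; vc=[22,14,9]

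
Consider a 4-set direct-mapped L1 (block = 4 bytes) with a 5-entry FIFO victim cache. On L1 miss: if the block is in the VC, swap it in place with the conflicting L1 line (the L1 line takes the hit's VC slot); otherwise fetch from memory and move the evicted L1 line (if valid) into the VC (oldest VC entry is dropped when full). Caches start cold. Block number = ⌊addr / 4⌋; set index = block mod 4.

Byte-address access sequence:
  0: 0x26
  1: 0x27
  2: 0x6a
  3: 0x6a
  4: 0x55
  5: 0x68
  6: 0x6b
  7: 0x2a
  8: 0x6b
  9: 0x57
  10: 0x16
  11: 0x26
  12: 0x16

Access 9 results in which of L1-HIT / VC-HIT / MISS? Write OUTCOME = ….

  [0] addr=0x26 blk=9 s=1: MISS | VC []
  [1] addr=0x27 blk=9 s=1: L1-HIT | VC []
  [2] addr=0x6a blk=26 s=2: MISS | VC []
  [3] addr=0x6a blk=26 s=2: L1-HIT | VC []
  [4] addr=0x55 blk=21 s=1: MISS | VC [9]
  [5] addr=0x68 blk=26 s=2: L1-HIT | VC [9]
  [6] addr=0x6b blk=26 s=2: L1-HIT | VC [9]
  [7] addr=0x2a blk=10 s=2: MISS | VC [9, 26]
  [8] addr=0x6b blk=26 s=2: VC-HIT | VC [9, 10]
  [9] addr=0x57 blk=21 s=1: L1-HIT | VC [9, 10]
  [10] addr=0x16 blk=5 s=1: MISS | VC [9, 10, 21]
  [11] addr=0x26 blk=9 s=1: VC-HIT | VC [5, 10, 21]
  [12] addr=0x16 blk=5 s=1: VC-HIT | VC [9, 10, 21]

OUTCOME = L1-HIT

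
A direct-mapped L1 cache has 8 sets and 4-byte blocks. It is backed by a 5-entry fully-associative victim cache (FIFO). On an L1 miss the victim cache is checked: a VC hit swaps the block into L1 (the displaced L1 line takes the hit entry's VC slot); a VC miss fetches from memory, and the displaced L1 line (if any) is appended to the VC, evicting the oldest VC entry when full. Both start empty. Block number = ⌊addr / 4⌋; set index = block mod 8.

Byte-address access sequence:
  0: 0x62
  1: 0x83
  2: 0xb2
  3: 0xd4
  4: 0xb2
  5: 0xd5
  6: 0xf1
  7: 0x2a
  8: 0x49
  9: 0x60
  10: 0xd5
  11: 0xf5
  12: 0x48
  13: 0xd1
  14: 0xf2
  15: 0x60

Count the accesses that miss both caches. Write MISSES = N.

MISSES = 9

#0 0x62→b24/s0 MISS; vc=[]
#1 0x83→b32/s0 MISS; vc=[24]
#2 0xb2→b44/s4 MISS; vc=[24]
#3 0xd4→b53/s5 MISS; vc=[24]
#4 0xb2→b44/s4 L1-HIT; vc=[24]
#5 0xd5→b53/s5 L1-HIT; vc=[24]
#6 0xf1→b60/s4 MISS; vc=[24,44]
#7 0x2a→b10/s2 MISS; vc=[24,44]
#8 0x49→b18/s2 MISS; vc=[24,44,10]
#9 0x60→b24/s0 VC-HIT; vc=[32,44,10]
#10 0xd5→b53/s5 L1-HIT; vc=[32,44,10]
#11 0xf5→b61/s5 MISS; vc=[32,44,10,53]
#12 0x48→b18/s2 L1-HIT; vc=[32,44,10,53]
#13 0xd1→b52/s4 MISS; vc=[32,44,10,53,60]
#14 0xf2→b60/s4 VC-HIT; vc=[32,44,10,53,52]
#15 0x60→b24/s0 L1-HIT; vc=[32,44,10,53,52]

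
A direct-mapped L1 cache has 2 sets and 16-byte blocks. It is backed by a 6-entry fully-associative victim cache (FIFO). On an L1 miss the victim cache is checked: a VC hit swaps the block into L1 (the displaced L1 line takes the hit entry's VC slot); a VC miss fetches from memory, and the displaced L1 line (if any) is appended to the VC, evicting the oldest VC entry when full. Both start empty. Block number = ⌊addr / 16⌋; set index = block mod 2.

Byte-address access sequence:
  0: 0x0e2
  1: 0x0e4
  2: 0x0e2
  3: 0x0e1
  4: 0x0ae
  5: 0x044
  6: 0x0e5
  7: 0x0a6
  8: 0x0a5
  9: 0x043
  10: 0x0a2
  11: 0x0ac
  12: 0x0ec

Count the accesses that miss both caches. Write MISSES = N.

  [0] addr=0xe2 blk=14 s=0: MISS | VC []
  [1] addr=0xe4 blk=14 s=0: L1-HIT | VC []
  [2] addr=0xe2 blk=14 s=0: L1-HIT | VC []
  [3] addr=0xe1 blk=14 s=0: L1-HIT | VC []
  [4] addr=0xae blk=10 s=0: MISS | VC [14]
  [5] addr=0x44 blk=4 s=0: MISS | VC [14, 10]
  [6] addr=0xe5 blk=14 s=0: VC-HIT | VC [4, 10]
  [7] addr=0xa6 blk=10 s=0: VC-HIT | VC [4, 14]
  [8] addr=0xa5 blk=10 s=0: L1-HIT | VC [4, 14]
  [9] addr=0x43 blk=4 s=0: VC-HIT | VC [10, 14]
  [10] addr=0xa2 blk=10 s=0: VC-HIT | VC [4, 14]
  [11] addr=0xac blk=10 s=0: L1-HIT | VC [4, 14]
  [12] addr=0xec blk=14 s=0: VC-HIT | VC [4, 10]

MISSES = 3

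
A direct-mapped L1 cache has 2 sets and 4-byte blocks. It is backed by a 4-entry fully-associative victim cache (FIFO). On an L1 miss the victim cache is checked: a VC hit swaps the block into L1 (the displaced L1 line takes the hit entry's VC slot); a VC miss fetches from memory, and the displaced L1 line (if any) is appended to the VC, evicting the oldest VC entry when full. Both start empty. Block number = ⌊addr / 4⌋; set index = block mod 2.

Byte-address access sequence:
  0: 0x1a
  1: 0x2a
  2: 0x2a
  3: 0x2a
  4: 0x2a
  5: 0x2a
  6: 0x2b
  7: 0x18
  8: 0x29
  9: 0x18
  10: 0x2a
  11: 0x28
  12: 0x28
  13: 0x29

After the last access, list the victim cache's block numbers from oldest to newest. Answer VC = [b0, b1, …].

  [0] addr=0x1a blk=6 s=0: MISS | VC []
  [1] addr=0x2a blk=10 s=0: MISS | VC [6]
  [2] addr=0x2a blk=10 s=0: L1-HIT | VC [6]
  [3] addr=0x2a blk=10 s=0: L1-HIT | VC [6]
  [4] addr=0x2a blk=10 s=0: L1-HIT | VC [6]
  [5] addr=0x2a blk=10 s=0: L1-HIT | VC [6]
  [6] addr=0x2b blk=10 s=0: L1-HIT | VC [6]
  [7] addr=0x18 blk=6 s=0: VC-HIT | VC [10]
  [8] addr=0x29 blk=10 s=0: VC-HIT | VC [6]
  [9] addr=0x18 blk=6 s=0: VC-HIT | VC [10]
  [10] addr=0x2a blk=10 s=0: VC-HIT | VC [6]
  [11] addr=0x28 blk=10 s=0: L1-HIT | VC [6]
  [12] addr=0x28 blk=10 s=0: L1-HIT | VC [6]
  [13] addr=0x29 blk=10 s=0: L1-HIT | VC [6]

VC = [6]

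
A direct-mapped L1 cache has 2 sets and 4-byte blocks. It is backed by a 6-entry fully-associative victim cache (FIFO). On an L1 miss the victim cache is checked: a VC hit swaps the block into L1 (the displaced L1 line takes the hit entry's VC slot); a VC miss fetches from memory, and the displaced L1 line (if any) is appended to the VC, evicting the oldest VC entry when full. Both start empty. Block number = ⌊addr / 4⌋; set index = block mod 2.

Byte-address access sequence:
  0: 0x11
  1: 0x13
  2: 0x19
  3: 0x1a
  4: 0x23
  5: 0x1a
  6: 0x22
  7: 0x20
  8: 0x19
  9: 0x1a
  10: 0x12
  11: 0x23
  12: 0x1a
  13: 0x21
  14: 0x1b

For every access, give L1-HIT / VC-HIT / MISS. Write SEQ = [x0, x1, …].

SEQ = [MISS, L1-HIT, MISS, L1-HIT, MISS, VC-HIT, VC-HIT, L1-HIT, VC-HIT, L1-HIT, VC-HIT, VC-HIT, VC-HIT, VC-HIT, VC-HIT]

  [0] addr=0x11 blk=4 s=0: MISS | VC []
  [1] addr=0x13 blk=4 s=0: L1-HIT | VC []
  [2] addr=0x19 blk=6 s=0: MISS | VC [4]
  [3] addr=0x1a blk=6 s=0: L1-HIT | VC [4]
  [4] addr=0x23 blk=8 s=0: MISS | VC [4, 6]
  [5] addr=0x1a blk=6 s=0: VC-HIT | VC [4, 8]
  [6] addr=0x22 blk=8 s=0: VC-HIT | VC [4, 6]
  [7] addr=0x20 blk=8 s=0: L1-HIT | VC [4, 6]
  [8] addr=0x19 blk=6 s=0: VC-HIT | VC [4, 8]
  [9] addr=0x1a blk=6 s=0: L1-HIT | VC [4, 8]
  [10] addr=0x12 blk=4 s=0: VC-HIT | VC [6, 8]
  [11] addr=0x23 blk=8 s=0: VC-HIT | VC [6, 4]
  [12] addr=0x1a blk=6 s=0: VC-HIT | VC [8, 4]
  [13] addr=0x21 blk=8 s=0: VC-HIT | VC [6, 4]
  [14] addr=0x1b blk=6 s=0: VC-HIT | VC [8, 4]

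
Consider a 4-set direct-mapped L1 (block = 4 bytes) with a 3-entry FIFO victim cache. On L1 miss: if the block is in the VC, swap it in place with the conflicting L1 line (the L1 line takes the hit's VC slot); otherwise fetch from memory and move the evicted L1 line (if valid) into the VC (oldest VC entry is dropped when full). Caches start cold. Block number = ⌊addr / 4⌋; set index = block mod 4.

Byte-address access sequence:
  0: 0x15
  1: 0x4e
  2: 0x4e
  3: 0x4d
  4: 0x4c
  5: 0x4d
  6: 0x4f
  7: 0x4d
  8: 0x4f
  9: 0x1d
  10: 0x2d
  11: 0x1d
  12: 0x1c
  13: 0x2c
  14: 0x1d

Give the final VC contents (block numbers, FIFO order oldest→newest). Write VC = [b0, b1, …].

VC = [19, 11]

#0 0x15→b5/s1 MISS; vc=[]
#1 0x4e→b19/s3 MISS; vc=[]
#2 0x4e→b19/s3 L1-HIT; vc=[]
#3 0x4d→b19/s3 L1-HIT; vc=[]
#4 0x4c→b19/s3 L1-HIT; vc=[]
#5 0x4d→b19/s3 L1-HIT; vc=[]
#6 0x4f→b19/s3 L1-HIT; vc=[]
#7 0x4d→b19/s3 L1-HIT; vc=[]
#8 0x4f→b19/s3 L1-HIT; vc=[]
#9 0x1d→b7/s3 MISS; vc=[19]
#10 0x2d→b11/s3 MISS; vc=[19,7]
#11 0x1d→b7/s3 VC-HIT; vc=[19,11]
#12 0x1c→b7/s3 L1-HIT; vc=[19,11]
#13 0x2c→b11/s3 VC-HIT; vc=[19,7]
#14 0x1d→b7/s3 VC-HIT; vc=[19,11]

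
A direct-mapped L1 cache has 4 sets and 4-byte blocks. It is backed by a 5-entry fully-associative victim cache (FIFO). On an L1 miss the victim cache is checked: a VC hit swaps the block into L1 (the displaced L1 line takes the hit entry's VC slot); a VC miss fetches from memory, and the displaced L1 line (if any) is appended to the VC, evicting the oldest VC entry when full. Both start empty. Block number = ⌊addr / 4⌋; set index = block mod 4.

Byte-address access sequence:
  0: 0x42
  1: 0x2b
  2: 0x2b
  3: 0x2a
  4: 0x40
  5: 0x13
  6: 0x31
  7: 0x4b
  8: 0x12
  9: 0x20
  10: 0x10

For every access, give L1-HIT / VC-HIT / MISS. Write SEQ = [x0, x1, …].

#0 0x42→b16/s0 MISS; vc=[]
#1 0x2b→b10/s2 MISS; vc=[]
#2 0x2b→b10/s2 L1-HIT; vc=[]
#3 0x2a→b10/s2 L1-HIT; vc=[]
#4 0x40→b16/s0 L1-HIT; vc=[]
#5 0x13→b4/s0 MISS; vc=[16]
#6 0x31→b12/s0 MISS; vc=[16,4]
#7 0x4b→b18/s2 MISS; vc=[16,4,10]
#8 0x12→b4/s0 VC-HIT; vc=[16,12,10]
#9 0x20→b8/s0 MISS; vc=[16,12,10,4]
#10 0x10→b4/s0 VC-HIT; vc=[16,12,10,8]

SEQ = [MISS, MISS, L1-HIT, L1-HIT, L1-HIT, MISS, MISS, MISS, VC-HIT, MISS, VC-HIT]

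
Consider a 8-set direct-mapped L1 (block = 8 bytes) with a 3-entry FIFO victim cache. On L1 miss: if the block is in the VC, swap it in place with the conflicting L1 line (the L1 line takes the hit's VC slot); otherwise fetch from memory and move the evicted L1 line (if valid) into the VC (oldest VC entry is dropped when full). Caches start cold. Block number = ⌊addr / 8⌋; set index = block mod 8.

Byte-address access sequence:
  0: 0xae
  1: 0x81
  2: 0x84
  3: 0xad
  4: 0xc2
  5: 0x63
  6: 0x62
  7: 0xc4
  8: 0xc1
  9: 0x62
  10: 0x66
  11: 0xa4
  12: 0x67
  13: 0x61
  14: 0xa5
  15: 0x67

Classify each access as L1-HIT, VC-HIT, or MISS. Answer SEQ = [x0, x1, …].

0: 0xae (blk 21, set 5) → MISS  vc=[]
1: 0x81 (blk 16, set 0) → MISS  vc=[]
2: 0x84 (blk 16, set 0) → L1-HIT  vc=[]
3: 0xad (blk 21, set 5) → L1-HIT  vc=[]
4: 0xc2 (blk 24, set 0) → MISS  vc=[16]
5: 0x63 (blk 12, set 4) → MISS  vc=[16]
6: 0x62 (blk 12, set 4) → L1-HIT  vc=[16]
7: 0xc4 (blk 24, set 0) → L1-HIT  vc=[16]
8: 0xc1 (blk 24, set 0) → L1-HIT  vc=[16]
9: 0x62 (blk 12, set 4) → L1-HIT  vc=[16]
10: 0x66 (blk 12, set 4) → L1-HIT  vc=[16]
11: 0xa4 (blk 20, set 4) → MISS  vc=[16, 12]
12: 0x67 (blk 12, set 4) → VC-HIT  vc=[16, 20]
13: 0x61 (blk 12, set 4) → L1-HIT  vc=[16, 20]
14: 0xa5 (blk 20, set 4) → VC-HIT  vc=[16, 12]
15: 0x67 (blk 12, set 4) → VC-HIT  vc=[16, 20]

SEQ = [MISS, MISS, L1-HIT, L1-HIT, MISS, MISS, L1-HIT, L1-HIT, L1-HIT, L1-HIT, L1-HIT, MISS, VC-HIT, L1-HIT, VC-HIT, VC-HIT]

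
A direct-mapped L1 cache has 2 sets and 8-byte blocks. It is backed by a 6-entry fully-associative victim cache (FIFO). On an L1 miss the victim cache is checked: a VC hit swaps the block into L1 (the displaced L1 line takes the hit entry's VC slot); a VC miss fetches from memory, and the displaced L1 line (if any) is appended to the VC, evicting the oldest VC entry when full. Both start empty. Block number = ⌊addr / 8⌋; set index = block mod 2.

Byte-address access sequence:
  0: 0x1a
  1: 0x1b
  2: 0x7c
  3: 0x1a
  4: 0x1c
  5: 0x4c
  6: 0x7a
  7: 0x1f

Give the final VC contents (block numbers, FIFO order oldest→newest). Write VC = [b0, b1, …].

VC = [9, 15]

  [0] addr=0x1a blk=3 s=1: MISS | VC []
  [1] addr=0x1b blk=3 s=1: L1-HIT | VC []
  [2] addr=0x7c blk=15 s=1: MISS | VC [3]
  [3] addr=0x1a blk=3 s=1: VC-HIT | VC [15]
  [4] addr=0x1c blk=3 s=1: L1-HIT | VC [15]
  [5] addr=0x4c blk=9 s=1: MISS | VC [15, 3]
  [6] addr=0x7a blk=15 s=1: VC-HIT | VC [9, 3]
  [7] addr=0x1f blk=3 s=1: VC-HIT | VC [9, 15]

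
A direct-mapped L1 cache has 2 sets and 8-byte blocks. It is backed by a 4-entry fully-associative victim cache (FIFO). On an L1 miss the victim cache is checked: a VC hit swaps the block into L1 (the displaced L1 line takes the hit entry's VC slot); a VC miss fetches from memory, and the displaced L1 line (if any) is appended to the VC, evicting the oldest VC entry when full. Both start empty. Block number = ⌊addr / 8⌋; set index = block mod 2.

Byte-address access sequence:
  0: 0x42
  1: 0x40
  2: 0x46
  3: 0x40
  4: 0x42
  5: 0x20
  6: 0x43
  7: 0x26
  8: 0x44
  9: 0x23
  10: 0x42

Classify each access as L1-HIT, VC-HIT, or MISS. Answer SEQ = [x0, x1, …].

#0 0x42→b8/s0 MISS; vc=[]
#1 0x40→b8/s0 L1-HIT; vc=[]
#2 0x46→b8/s0 L1-HIT; vc=[]
#3 0x40→b8/s0 L1-HIT; vc=[]
#4 0x42→b8/s0 L1-HIT; vc=[]
#5 0x20→b4/s0 MISS; vc=[8]
#6 0x43→b8/s0 VC-HIT; vc=[4]
#7 0x26→b4/s0 VC-HIT; vc=[8]
#8 0x44→b8/s0 VC-HIT; vc=[4]
#9 0x23→b4/s0 VC-HIT; vc=[8]
#10 0x42→b8/s0 VC-HIT; vc=[4]

SEQ = [MISS, L1-HIT, L1-HIT, L1-HIT, L1-HIT, MISS, VC-HIT, VC-HIT, VC-HIT, VC-HIT, VC-HIT]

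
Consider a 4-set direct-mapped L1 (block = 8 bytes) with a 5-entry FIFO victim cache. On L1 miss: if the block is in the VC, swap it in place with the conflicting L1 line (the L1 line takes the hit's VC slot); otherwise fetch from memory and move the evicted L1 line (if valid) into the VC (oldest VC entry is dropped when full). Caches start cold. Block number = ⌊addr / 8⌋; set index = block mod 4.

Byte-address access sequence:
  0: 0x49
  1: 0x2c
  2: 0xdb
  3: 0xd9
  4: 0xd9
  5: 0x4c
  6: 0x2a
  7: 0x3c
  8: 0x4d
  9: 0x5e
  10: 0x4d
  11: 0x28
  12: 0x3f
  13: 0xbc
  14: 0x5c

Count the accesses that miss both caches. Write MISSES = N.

MISSES = 6

#0 0x49→b9/s1 MISS; vc=[]
#1 0x2c→b5/s1 MISS; vc=[9]
#2 0xdb→b27/s3 MISS; vc=[9]
#3 0xd9→b27/s3 L1-HIT; vc=[9]
#4 0xd9→b27/s3 L1-HIT; vc=[9]
#5 0x4c→b9/s1 VC-HIT; vc=[5]
#6 0x2a→b5/s1 VC-HIT; vc=[9]
#7 0x3c→b7/s3 MISS; vc=[9,27]
#8 0x4d→b9/s1 VC-HIT; vc=[5,27]
#9 0x5e→b11/s3 MISS; vc=[5,27,7]
#10 0x4d→b9/s1 L1-HIT; vc=[5,27,7]
#11 0x28→b5/s1 VC-HIT; vc=[9,27,7]
#12 0x3f→b7/s3 VC-HIT; vc=[9,27,11]
#13 0xbc→b23/s3 MISS; vc=[9,27,11,7]
#14 0x5c→b11/s3 VC-HIT; vc=[9,27,23,7]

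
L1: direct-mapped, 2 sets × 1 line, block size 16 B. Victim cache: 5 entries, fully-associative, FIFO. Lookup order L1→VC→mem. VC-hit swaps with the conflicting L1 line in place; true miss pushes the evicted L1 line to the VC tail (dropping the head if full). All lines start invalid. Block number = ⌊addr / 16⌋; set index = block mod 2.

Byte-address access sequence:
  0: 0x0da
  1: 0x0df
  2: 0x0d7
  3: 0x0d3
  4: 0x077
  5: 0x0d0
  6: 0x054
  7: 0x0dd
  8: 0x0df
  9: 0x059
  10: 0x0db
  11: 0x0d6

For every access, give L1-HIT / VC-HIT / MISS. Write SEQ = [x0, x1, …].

0: 0xda (blk 13, set 1) → MISS  vc=[]
1: 0xdf (blk 13, set 1) → L1-HIT  vc=[]
2: 0xd7 (blk 13, set 1) → L1-HIT  vc=[]
3: 0xd3 (blk 13, set 1) → L1-HIT  vc=[]
4: 0x77 (blk 7, set 1) → MISS  vc=[13]
5: 0xd0 (blk 13, set 1) → VC-HIT  vc=[7]
6: 0x54 (blk 5, set 1) → MISS  vc=[7, 13]
7: 0xdd (blk 13, set 1) → VC-HIT  vc=[7, 5]
8: 0xdf (blk 13, set 1) → L1-HIT  vc=[7, 5]
9: 0x59 (blk 5, set 1) → VC-HIT  vc=[7, 13]
10: 0xdb (blk 13, set 1) → VC-HIT  vc=[7, 5]
11: 0xd6 (blk 13, set 1) → L1-HIT  vc=[7, 5]

SEQ = [MISS, L1-HIT, L1-HIT, L1-HIT, MISS, VC-HIT, MISS, VC-HIT, L1-HIT, VC-HIT, VC-HIT, L1-HIT]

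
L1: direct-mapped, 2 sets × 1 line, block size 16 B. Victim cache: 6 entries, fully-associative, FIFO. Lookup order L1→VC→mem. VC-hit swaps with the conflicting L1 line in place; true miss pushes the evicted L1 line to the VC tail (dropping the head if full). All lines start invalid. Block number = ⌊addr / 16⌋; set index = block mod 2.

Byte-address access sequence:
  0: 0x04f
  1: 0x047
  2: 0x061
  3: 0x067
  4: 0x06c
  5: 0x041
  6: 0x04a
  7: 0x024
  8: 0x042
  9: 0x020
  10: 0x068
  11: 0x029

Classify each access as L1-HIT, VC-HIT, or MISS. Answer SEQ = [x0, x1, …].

0: 0x4f (blk 4, set 0) → MISS  vc=[]
1: 0x47 (blk 4, set 0) → L1-HIT  vc=[]
2: 0x61 (blk 6, set 0) → MISS  vc=[4]
3: 0x67 (blk 6, set 0) → L1-HIT  vc=[4]
4: 0x6c (blk 6, set 0) → L1-HIT  vc=[4]
5: 0x41 (blk 4, set 0) → VC-HIT  vc=[6]
6: 0x4a (blk 4, set 0) → L1-HIT  vc=[6]
7: 0x24 (blk 2, set 0) → MISS  vc=[6, 4]
8: 0x42 (blk 4, set 0) → VC-HIT  vc=[6, 2]
9: 0x20 (blk 2, set 0) → VC-HIT  vc=[6, 4]
10: 0x68 (blk 6, set 0) → VC-HIT  vc=[2, 4]
11: 0x29 (blk 2, set 0) → VC-HIT  vc=[6, 4]

SEQ = [MISS, L1-HIT, MISS, L1-HIT, L1-HIT, VC-HIT, L1-HIT, MISS, VC-HIT, VC-HIT, VC-HIT, VC-HIT]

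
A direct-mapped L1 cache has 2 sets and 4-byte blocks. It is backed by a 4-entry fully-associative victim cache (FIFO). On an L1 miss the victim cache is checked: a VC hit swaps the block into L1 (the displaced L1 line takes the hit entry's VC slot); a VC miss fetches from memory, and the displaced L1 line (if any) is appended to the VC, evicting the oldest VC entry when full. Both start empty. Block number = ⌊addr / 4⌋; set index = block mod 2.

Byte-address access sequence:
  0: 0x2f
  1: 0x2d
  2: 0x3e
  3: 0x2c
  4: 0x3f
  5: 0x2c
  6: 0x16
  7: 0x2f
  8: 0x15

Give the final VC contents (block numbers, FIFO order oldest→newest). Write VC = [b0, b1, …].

  [0] addr=0x2f blk=11 s=1: MISS | VC []
  [1] addr=0x2d blk=11 s=1: L1-HIT | VC []
  [2] addr=0x3e blk=15 s=1: MISS | VC [11]
  [3] addr=0x2c blk=11 s=1: VC-HIT | VC [15]
  [4] addr=0x3f blk=15 s=1: VC-HIT | VC [11]
  [5] addr=0x2c blk=11 s=1: VC-HIT | VC [15]
  [6] addr=0x16 blk=5 s=1: MISS | VC [15, 11]
  [7] addr=0x2f blk=11 s=1: VC-HIT | VC [15, 5]
  [8] addr=0x15 blk=5 s=1: VC-HIT | VC [15, 11]

VC = [15, 11]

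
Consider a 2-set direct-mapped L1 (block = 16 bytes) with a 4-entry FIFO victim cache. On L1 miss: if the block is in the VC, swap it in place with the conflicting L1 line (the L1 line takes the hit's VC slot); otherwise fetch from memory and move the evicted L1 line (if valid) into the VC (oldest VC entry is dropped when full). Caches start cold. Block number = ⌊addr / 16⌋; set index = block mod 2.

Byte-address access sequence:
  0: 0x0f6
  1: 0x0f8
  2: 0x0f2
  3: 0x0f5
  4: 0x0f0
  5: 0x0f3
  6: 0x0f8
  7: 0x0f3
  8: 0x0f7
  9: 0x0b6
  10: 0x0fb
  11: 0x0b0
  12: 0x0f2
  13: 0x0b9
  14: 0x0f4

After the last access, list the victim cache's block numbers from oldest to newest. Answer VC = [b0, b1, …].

  [0] addr=0xf6 blk=15 s=1: MISS | VC []
  [1] addr=0xf8 blk=15 s=1: L1-HIT | VC []
  [2] addr=0xf2 blk=15 s=1: L1-HIT | VC []
  [3] addr=0xf5 blk=15 s=1: L1-HIT | VC []
  [4] addr=0xf0 blk=15 s=1: L1-HIT | VC []
  [5] addr=0xf3 blk=15 s=1: L1-HIT | VC []
  [6] addr=0xf8 blk=15 s=1: L1-HIT | VC []
  [7] addr=0xf3 blk=15 s=1: L1-HIT | VC []
  [8] addr=0xf7 blk=15 s=1: L1-HIT | VC []
  [9] addr=0xb6 blk=11 s=1: MISS | VC [15]
  [10] addr=0xfb blk=15 s=1: VC-HIT | VC [11]
  [11] addr=0xb0 blk=11 s=1: VC-HIT | VC [15]
  [12] addr=0xf2 blk=15 s=1: VC-HIT | VC [11]
  [13] addr=0xb9 blk=11 s=1: VC-HIT | VC [15]
  [14] addr=0xf4 blk=15 s=1: VC-HIT | VC [11]

VC = [11]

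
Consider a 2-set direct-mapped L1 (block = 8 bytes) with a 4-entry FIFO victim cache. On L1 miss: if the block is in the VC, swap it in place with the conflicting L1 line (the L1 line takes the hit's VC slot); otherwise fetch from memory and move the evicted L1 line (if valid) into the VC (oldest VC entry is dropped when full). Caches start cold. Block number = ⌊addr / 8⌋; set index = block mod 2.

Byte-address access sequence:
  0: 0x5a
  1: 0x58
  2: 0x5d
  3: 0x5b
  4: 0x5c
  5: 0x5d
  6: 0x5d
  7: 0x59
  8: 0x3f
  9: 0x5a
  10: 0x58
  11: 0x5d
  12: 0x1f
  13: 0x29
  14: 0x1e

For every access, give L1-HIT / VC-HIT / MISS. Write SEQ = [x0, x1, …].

SEQ = [MISS, L1-HIT, L1-HIT, L1-HIT, L1-HIT, L1-HIT, L1-HIT, L1-HIT, MISS, VC-HIT, L1-HIT, L1-HIT, MISS, MISS, VC-HIT]

0: 0x5a (blk 11, set 1) → MISS  vc=[]
1: 0x58 (blk 11, set 1) → L1-HIT  vc=[]
2: 0x5d (blk 11, set 1) → L1-HIT  vc=[]
3: 0x5b (blk 11, set 1) → L1-HIT  vc=[]
4: 0x5c (blk 11, set 1) → L1-HIT  vc=[]
5: 0x5d (blk 11, set 1) → L1-HIT  vc=[]
6: 0x5d (blk 11, set 1) → L1-HIT  vc=[]
7: 0x59 (blk 11, set 1) → L1-HIT  vc=[]
8: 0x3f (blk 7, set 1) → MISS  vc=[11]
9: 0x5a (blk 11, set 1) → VC-HIT  vc=[7]
10: 0x58 (blk 11, set 1) → L1-HIT  vc=[7]
11: 0x5d (blk 11, set 1) → L1-HIT  vc=[7]
12: 0x1f (blk 3, set 1) → MISS  vc=[7, 11]
13: 0x29 (blk 5, set 1) → MISS  vc=[7, 11, 3]
14: 0x1e (blk 3, set 1) → VC-HIT  vc=[7, 11, 5]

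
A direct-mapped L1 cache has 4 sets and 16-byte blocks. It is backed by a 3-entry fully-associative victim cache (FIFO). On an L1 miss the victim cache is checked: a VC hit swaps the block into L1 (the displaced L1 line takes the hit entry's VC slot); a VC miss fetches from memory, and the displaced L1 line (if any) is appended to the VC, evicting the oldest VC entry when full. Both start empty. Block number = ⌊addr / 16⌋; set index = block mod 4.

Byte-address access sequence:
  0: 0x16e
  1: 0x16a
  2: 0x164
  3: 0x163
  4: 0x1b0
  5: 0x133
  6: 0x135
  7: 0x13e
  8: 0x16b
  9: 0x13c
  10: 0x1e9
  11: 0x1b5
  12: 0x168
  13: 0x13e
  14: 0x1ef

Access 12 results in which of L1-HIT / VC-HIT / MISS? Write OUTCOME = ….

#0 0x16e→b22/s2 MISS; vc=[]
#1 0x16a→b22/s2 L1-HIT; vc=[]
#2 0x164→b22/s2 L1-HIT; vc=[]
#3 0x163→b22/s2 L1-HIT; vc=[]
#4 0x1b0→b27/s3 MISS; vc=[]
#5 0x133→b19/s3 MISS; vc=[27]
#6 0x135→b19/s3 L1-HIT; vc=[27]
#7 0x13e→b19/s3 L1-HIT; vc=[27]
#8 0x16b→b22/s2 L1-HIT; vc=[27]
#9 0x13c→b19/s3 L1-HIT; vc=[27]
#10 0x1e9→b30/s2 MISS; vc=[27,22]
#11 0x1b5→b27/s3 VC-HIT; vc=[19,22]
#12 0x168→b22/s2 VC-HIT; vc=[19,30]
#13 0x13e→b19/s3 VC-HIT; vc=[27,30]
#14 0x1ef→b30/s2 VC-HIT; vc=[27,22]

OUTCOME = VC-HIT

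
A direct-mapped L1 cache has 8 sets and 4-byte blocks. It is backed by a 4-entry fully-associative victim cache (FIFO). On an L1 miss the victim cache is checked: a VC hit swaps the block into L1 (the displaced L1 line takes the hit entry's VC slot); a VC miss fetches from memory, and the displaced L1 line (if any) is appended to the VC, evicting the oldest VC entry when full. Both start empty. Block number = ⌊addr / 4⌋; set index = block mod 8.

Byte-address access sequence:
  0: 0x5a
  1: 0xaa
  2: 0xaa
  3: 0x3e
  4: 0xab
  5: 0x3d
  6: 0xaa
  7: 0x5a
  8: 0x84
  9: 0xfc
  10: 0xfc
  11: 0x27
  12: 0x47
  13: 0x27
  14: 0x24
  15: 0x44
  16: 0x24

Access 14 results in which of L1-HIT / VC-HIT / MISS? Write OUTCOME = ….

OUTCOME = L1-HIT

0: 0x5a (blk 22, set 6) → MISS  vc=[]
1: 0xaa (blk 42, set 2) → MISS  vc=[]
2: 0xaa (blk 42, set 2) → L1-HIT  vc=[]
3: 0x3e (blk 15, set 7) → MISS  vc=[]
4: 0xab (blk 42, set 2) → L1-HIT  vc=[]
5: 0x3d (blk 15, set 7) → L1-HIT  vc=[]
6: 0xaa (blk 42, set 2) → L1-HIT  vc=[]
7: 0x5a (blk 22, set 6) → L1-HIT  vc=[]
8: 0x84 (blk 33, set 1) → MISS  vc=[]
9: 0xfc (blk 63, set 7) → MISS  vc=[15]
10: 0xfc (blk 63, set 7) → L1-HIT  vc=[15]
11: 0x27 (blk 9, set 1) → MISS  vc=[15, 33]
12: 0x47 (blk 17, set 1) → MISS  vc=[15, 33, 9]
13: 0x27 (blk 9, set 1) → VC-HIT  vc=[15, 33, 17]
14: 0x24 (blk 9, set 1) → L1-HIT  vc=[15, 33, 17]
15: 0x44 (blk 17, set 1) → VC-HIT  vc=[15, 33, 9]
16: 0x24 (blk 9, set 1) → VC-HIT  vc=[15, 33, 17]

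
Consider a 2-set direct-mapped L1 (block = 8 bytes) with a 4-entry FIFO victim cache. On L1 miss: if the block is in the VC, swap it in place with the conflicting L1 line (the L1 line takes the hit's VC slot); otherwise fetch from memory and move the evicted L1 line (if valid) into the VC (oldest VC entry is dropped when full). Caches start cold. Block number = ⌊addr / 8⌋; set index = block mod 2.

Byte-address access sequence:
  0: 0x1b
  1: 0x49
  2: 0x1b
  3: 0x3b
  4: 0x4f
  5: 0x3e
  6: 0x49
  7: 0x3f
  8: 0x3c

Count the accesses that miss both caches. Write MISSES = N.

MISSES = 3

  [0] addr=0x1b blk=3 s=1: MISS | VC []
  [1] addr=0x49 blk=9 s=1: MISS | VC [3]
  [2] addr=0x1b blk=3 s=1: VC-HIT | VC [9]
  [3] addr=0x3b blk=7 s=1: MISS | VC [9, 3]
  [4] addr=0x4f blk=9 s=1: VC-HIT | VC [7, 3]
  [5] addr=0x3e blk=7 s=1: VC-HIT | VC [9, 3]
  [6] addr=0x49 blk=9 s=1: VC-HIT | VC [7, 3]
  [7] addr=0x3f blk=7 s=1: VC-HIT | VC [9, 3]
  [8] addr=0x3c blk=7 s=1: L1-HIT | VC [9, 3]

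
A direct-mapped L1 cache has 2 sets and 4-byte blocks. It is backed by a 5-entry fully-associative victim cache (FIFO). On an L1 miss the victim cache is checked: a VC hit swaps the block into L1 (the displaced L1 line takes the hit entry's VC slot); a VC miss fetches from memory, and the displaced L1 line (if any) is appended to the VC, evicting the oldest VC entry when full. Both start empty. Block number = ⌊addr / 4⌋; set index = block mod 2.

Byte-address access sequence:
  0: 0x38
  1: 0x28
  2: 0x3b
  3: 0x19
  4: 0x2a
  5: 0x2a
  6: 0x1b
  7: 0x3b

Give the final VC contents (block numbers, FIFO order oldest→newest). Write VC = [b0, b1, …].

#0 0x38→b14/s0 MISS; vc=[]
#1 0x28→b10/s0 MISS; vc=[14]
#2 0x3b→b14/s0 VC-HIT; vc=[10]
#3 0x19→b6/s0 MISS; vc=[10,14]
#4 0x2a→b10/s0 VC-HIT; vc=[6,14]
#5 0x2a→b10/s0 L1-HIT; vc=[6,14]
#6 0x1b→b6/s0 VC-HIT; vc=[10,14]
#7 0x3b→b14/s0 VC-HIT; vc=[10,6]

VC = [10, 6]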